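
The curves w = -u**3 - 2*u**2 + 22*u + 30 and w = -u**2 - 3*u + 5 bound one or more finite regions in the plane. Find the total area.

1012/3

Set the curves equal: -u**3 - 2*u**2 + 22*u + 30 = -u**2 - 3*u + 5, so -u**3 - u**2 + 25*u + 25 = 0, which factors as -(u - 5)*(u + 1)*(u + 5) = 0. The curves meet at u = -5, -1, 5.
On [-5, -1], w = -u**2 - 3*u + 5 is on top; that piece has area ∫[-5,-1] (-(-u**3 - u**2 + 25*u + 25)) du = 256/3.
On [-1, 5], w = -u**3 - 2*u**2 + 22*u + 30 is on top; that piece has area ∫[-1,5] (-u**3 - u**2 + 25*u + 25) du = 252.
Total enclosed area = 256/3 + 252 = 1012/3.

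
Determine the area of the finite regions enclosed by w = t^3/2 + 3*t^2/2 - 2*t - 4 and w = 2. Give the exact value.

Set the curves equal: t^3/2 + 3*t^2/2 - 2*t - 4 = 2, so t^3/2 + 3*t^2/2 - 2*t - 6 = 0, which factors as (t - 2)*(t + 2)*(t + 3)/2 = 0. The curves meet at t = -3, -2, 2.
On [-3, -2], w = t^3/2 + 3*t^2/2 - 2*t - 4 is on top; that piece has area ∫[-3,-2] (t^3/2 + 3*t^2/2 - 2*t - 6) dt = 3/8.
On [-2, 2], w = 2 is on top; that piece has area ∫[-2,2] (-(t^3/2 + 3*t^2/2 - 2*t - 6)) dt = 16.
Total enclosed area = 3/8 + 16 = 131/8.

131/8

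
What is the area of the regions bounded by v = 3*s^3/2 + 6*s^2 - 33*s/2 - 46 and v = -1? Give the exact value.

863/4

Set the curves equal: 3*s^3/2 + 6*s^2 - 33*s/2 - 46 = -1, so 3*s^3/2 + 6*s^2 - 33*s/2 - 45 = 0, which factors as 3*(s - 3)*(s + 2)*(s + 5)/2 = 0. The curves meet at s = -5, -2, 3.
On [-5, -2], v = 3*s^3/2 + 6*s^2 - 33*s/2 - 46 is on top; that piece has area ∫[-5,-2] (3*s^3/2 + 6*s^2 - 33*s/2 - 45) ds = 351/8.
On [-2, 3], v = -1 is on top; that piece has area ∫[-2,3] (-(3*s^3/2 + 6*s^2 - 33*s/2 - 45)) ds = 1375/8.
Total enclosed area = 351/8 + 1375/8 = 863/4.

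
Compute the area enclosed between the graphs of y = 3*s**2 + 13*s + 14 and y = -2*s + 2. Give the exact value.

27/2

Set the curves equal: 3*s**2 + 13*s + 14 = -2*s + 2, so 3*s**2 + 15*s + 12 = 0, which factors as 3*(s + 1)*(s + 4) = 0. The curves meet at s = -4, -1.
On [-4, -1], y = -2*s + 2 is on top; that piece has area ∫[-4,-1] (-(3*s**2 + 15*s + 12)) ds = 27/2.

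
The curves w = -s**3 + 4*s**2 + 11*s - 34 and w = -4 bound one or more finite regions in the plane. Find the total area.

Set the curves equal: -s**3 + 4*s**2 + 11*s - 34 = -4, so -s**3 + 4*s**2 + 11*s - 30 = 0, which factors as -(s - 5)*(s - 2)*(s + 3) = 0. The curves meet at s = -3, 2, 5.
On [-3, 2], w = -4 is on top; that piece has area ∫[-3,2] (-(-s**3 + 4*s**2 + 11*s - 30)) ds = 1375/12.
On [2, 5], w = -s**3 + 4*s**2 + 11*s - 34 is on top; that piece has area ∫[2,5] (-s**3 + 4*s**2 + 11*s - 30) ds = 117/4.
Total enclosed area = 1375/12 + 117/4 = 863/6.

863/6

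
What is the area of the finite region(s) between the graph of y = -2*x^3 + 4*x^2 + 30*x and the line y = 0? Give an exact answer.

The curve meets the x-axis where -2*x^3 + 4*x^2 + 30*x = 0, i.e. -2*x*(x - 5)*(x + 3) = 0, at x = -3, 0, 5.
On [-3, 0] the curve lies below the axis; ∫[-3,0] (-2*x^3 + 4*x^2 + 30*x) dx = -117/2, giving area 117/2.
On [0, 5] the curve lies above the axis; ∫[0,5] (-2*x^3 + 4*x^2 + 30*x) dx = 1375/6, giving area 1375/6.
Total area = 117/2 + 1375/6 = 863/3.

863/3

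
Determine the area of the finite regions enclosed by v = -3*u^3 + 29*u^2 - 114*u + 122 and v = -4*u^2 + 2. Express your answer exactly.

37/4

Set the curves equal: -3*u^3 + 29*u^2 - 114*u + 122 = -4*u^2 + 2, so -3*u^3 + 33*u^2 - 114*u + 120 = 0, which factors as -3*(u - 5)*(u - 4)*(u - 2) = 0. The curves meet at u = 2, 4, 5.
On [2, 4], v = -4*u^2 + 2 is on top; that piece has area ∫[2,4] (-(-3*u^3 + 33*u^2 - 114*u + 120)) du = 8.
On [4, 5], v = -3*u^3 + 29*u^2 - 114*u + 122 is on top; that piece has area ∫[4,5] (-3*u^3 + 33*u^2 - 114*u + 120) du = 5/4.
Total enclosed area = 8 + 5/4 = 37/4.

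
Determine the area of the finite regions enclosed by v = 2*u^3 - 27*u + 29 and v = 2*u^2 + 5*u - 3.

Set the curves equal: 2*u^3 - 27*u + 29 = 2*u^2 + 5*u - 3, so 2*u^3 - 2*u^2 - 32*u + 32 = 0, which factors as 2*(u - 4)*(u - 1)*(u + 4) = 0. The curves meet at u = -4, 1, 4.
On [-4, 1], v = 2*u^3 - 27*u + 29 is on top; that piece has area ∫[-4,1] (2*u^3 - 2*u^2 - 32*u + 32) du = 1375/6.
On [1, 4], v = 2*u^2 + 5*u - 3 is on top; that piece has area ∫[1,4] (-(2*u^3 - 2*u^2 - 32*u + 32)) du = 117/2.
Total enclosed area = 1375/6 + 117/2 = 863/3.

863/3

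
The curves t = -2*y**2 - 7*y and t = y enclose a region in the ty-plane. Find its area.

Both boundary curves give t as a function of y, so integrate with respect to y. Setting them equal: -2*y**2 - 8*y = 0, i.e. -2*y*(y + 4) = 0, so they meet at y = -4, 0.
For y in [-4, 0], t = -2*y**2 - 7*y is on the right; area = ∫[-4,0] (-2*y**2 - 8*y) dy = 64/3.

64/3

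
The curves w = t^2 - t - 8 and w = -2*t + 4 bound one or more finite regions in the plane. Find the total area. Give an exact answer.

Set the curves equal: t^2 - t - 8 = -2*t + 4, so t^2 + t - 12 = 0, which factors as (t - 3)*(t + 4) = 0. The curves meet at t = -4, 3.
On [-4, 3], w = -2*t + 4 is on top; that piece has area ∫[-4,3] (-(t^2 + t - 12)) dt = 343/6.

343/6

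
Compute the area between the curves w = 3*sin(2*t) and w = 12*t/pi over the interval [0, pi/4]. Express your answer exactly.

On [0, pi/4], (3*sin(2*t)) - (12*t/pi) = -12*t/pi + 3*sin(2*t) is ≥ 0 throughout, so the area is a single integral of |-12*t/pi + 3*sin(2*t)|.
∫[0,pi/4] (-12*t/pi + 3*sin(2*t)) dt = 3/2 - 3*pi/8.

3/2 - 3*pi/8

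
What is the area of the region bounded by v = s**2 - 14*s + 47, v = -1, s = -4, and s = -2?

On [-4, -2], (s**2 - 14*s + 47) - (-1) = s**2 - 14*s + 48 is ≥ 0 throughout, so the area is a single integral of |s**2 - 14*s + 48|.
∫[-4,-2] (s**2 - 14*s + 48) ds = 596/3.

596/3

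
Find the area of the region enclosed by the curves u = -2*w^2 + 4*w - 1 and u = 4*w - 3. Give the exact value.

Both boundary curves give u as a function of w, so integrate with respect to w. Setting them equal: -2*w^2 + 2 = 0, i.e. -2*(w - 1)*(w + 1) = 0, so they meet at w = -1, 1.
For w in [-1, 1], u = -2*w^2 + 4*w - 1 is on the right; area = ∫[-1,1] (-2*w^2 + 2) dw = 8/3.

8/3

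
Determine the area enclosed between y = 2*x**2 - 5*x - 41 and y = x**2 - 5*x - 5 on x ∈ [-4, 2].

192

On [-4, 2], (2*x**2 - 5*x - 41) - (x**2 - 5*x - 5) = x**2 - 36 is ≤ 0 throughout, so the area is a single integral of |x**2 - 36|.
∫[-4,2] (x**2 - 36) dx = -192; the area of that piece is 192.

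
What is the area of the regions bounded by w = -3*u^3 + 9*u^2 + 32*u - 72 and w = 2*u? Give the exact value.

1221/4

Set the curves equal: -3*u^3 + 9*u^2 + 32*u - 72 = 2*u, so -3*u^3 + 9*u^2 + 30*u - 72 = 0, which factors as -3*(u - 4)*(u - 2)*(u + 3) = 0. The curves meet at u = -3, 2, 4.
On [-3, 2], w = 2*u is on top; that piece has area ∫[-3,2] (-(-3*u^3 + 9*u^2 + 30*u - 72)) du = 1125/4.
On [2, 4], w = -3*u^3 + 9*u^2 + 32*u - 72 is on top; that piece has area ∫[2,4] (-3*u^3 + 9*u^2 + 30*u - 72) du = 24.
Total enclosed area = 1125/4 + 24 = 1221/4.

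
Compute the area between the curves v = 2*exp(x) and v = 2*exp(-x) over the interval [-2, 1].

-8 + 2*exp(-2) + 2*exp(-1) + 2*exp(1) + 2*exp(2)

The difference (2*exp(x)) - (2*exp(-x)) = 2*exp(x) - 2*exp(-x) changes sign at x = 0 inside [-2, 1], so split the integral there.
∫[-2,0] (2*exp(x) - 2*exp(-x)) dx = -2*exp(2) - 2*exp(-2) + 4; the area of that piece is -4 + 2*exp(-2) + 2*exp(2).
∫[0,1] (2*exp(x) - 2*exp(-x)) dx = -4 + 2*exp(-1) + 2*exp(1).
Total area = (-4 + 2*exp(-2) + 2*exp(2)) + (-4 + 2*exp(-1) + 2*exp(1)) = -8 + 2*exp(-2) + 2*exp(-1) + 2*exp(1) + 2*exp(2).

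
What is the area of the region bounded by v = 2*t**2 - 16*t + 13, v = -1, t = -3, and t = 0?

On [-3, 0], (2*t**2 - 16*t + 13) - (-1) = 2*t**2 - 16*t + 14 is ≥ 0 throughout, so the area is a single integral of |2*t**2 - 16*t + 14|.
∫[-3,0] (2*t**2 - 16*t + 14) dt = 132.

132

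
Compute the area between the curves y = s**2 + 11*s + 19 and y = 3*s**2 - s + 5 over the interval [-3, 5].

544/3

The difference (s**2 + 11*s + 19) - (3*s**2 - s + 5) = -2*s**2 + 12*s + 14 changes sign at s = -1 inside [-3, 5], so split the integral there.
∫[-3,-1] (-2*s**2 + 12*s + 14) ds = -112/3; the area of that piece is 112/3.
∫[-1,5] (-2*s**2 + 12*s + 14) ds = 144.
Total area = 112/3 + 144 = 544/3.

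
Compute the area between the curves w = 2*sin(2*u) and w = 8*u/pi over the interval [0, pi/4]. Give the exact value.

1 - pi/4

On [0, pi/4], (2*sin(2*u)) - (8*u/pi) = -8*u/pi + 2*sin(2*u) is ≥ 0 throughout, so the area is a single integral of |-8*u/pi + 2*sin(2*u)|.
∫[0,pi/4] (-8*u/pi + 2*sin(2*u)) du = 1 - pi/4.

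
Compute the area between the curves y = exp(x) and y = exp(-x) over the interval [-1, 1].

-4 + 2*exp(-1) + 2*exp(1)

The difference (exp(x)) - (exp(-x)) = exp(x) - exp(-x) changes sign at x = 0 inside [-1, 1], so split the integral there.
∫[-1,0] (exp(x) - exp(-x)) dx = -exp(1) - exp(-1) + 2; the area of that piece is -2 + exp(-1) + exp(1).
∫[0,1] (exp(x) - exp(-x)) dx = -2 + exp(-1) + exp(1).
Total area = (-2 + exp(-1) + exp(1)) + (-2 + exp(-1) + exp(1)) = -4 + 2*exp(-1) + 2*exp(1).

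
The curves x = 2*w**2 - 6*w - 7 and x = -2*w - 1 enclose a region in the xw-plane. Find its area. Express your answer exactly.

Both boundary curves give x as a function of w, so integrate with respect to w. Setting them equal: 2*w**2 - 4*w - 6 = 0, i.e. 2*(w - 3)*(w + 1) = 0, so they meet at w = -1, 3.
For w in [-1, 3], x = 2*w**2 - 6*w - 7 is on the left; area = ∫[-1,3] (-(2*w**2 - 4*w - 6)) dw = 64/3.

64/3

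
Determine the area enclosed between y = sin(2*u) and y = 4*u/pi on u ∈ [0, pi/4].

On [0, pi/4], (sin(2*u)) - (4*u/pi) = -4*u/pi + sin(2*u) is ≥ 0 throughout, so the area is a single integral of |-4*u/pi + sin(2*u)|.
∫[0,pi/4] (-4*u/pi + sin(2*u)) du = 1/2 - pi/8.

1/2 - pi/8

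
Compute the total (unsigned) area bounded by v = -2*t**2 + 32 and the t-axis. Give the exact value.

512/3

The curve meets the t-axis where -2*t**2 + 32 = 0, i.e. -2*(t - 4)*(t + 4) = 0, at t = -4, 4.
On [-4, 4] the curve lies above the axis; ∫[-4,4] (-2*t**2 + 32) dt = 512/3, giving area 512/3.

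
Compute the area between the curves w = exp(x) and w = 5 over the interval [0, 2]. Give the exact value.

-19 + exp(2) + 10*log(5)

The difference (exp(x)) - (5) = exp(x) - 5 changes sign at x = log(5) inside [0, 2], so split the integral there.
∫[0,log(5)] (exp(x) - 5) dx = 4 - log(3125); the area of that piece is -4 + log(3125).
∫[log(5),2] (exp(x) - 5) dx = -15 + exp(2) + 5*log(5).
Total area = (-4 + log(3125)) + (-15 + exp(2) + 5*log(5)) = -19 + exp(2) + 10*log(5).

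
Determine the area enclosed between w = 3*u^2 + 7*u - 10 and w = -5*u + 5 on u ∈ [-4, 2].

110

The difference (3*u^2 + 7*u - 10) - (-5*u + 5) = 3*u^2 + 12*u - 15 changes sign at u = 1 inside [-4, 2], so split the integral there.
∫[-4,1] (3*u^2 + 12*u - 15) du = -100; the area of that piece is 100.
∫[1,2] (3*u^2 + 12*u - 15) du = 10.
Total area = 100 + 10 = 110.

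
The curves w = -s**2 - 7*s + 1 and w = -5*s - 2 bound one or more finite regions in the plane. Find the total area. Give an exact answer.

32/3

Set the curves equal: -s**2 - 7*s + 1 = -5*s - 2, so -s**2 - 2*s + 3 = 0, which factors as -(s - 1)*(s + 3) = 0. The curves meet at s = -3, 1.
On [-3, 1], w = -s**2 - 7*s + 1 is on top; that piece has area ∫[-3,1] (-s**2 - 2*s + 3) ds = 32/3.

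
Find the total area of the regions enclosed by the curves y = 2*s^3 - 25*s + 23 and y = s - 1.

Set the curves equal: 2*s^3 - 25*s + 23 = s - 1, so 2*s^3 - 26*s + 24 = 0, which factors as 2*(s - 3)*(s - 1)*(s + 4) = 0. The curves meet at s = -4, 1, 3.
On [-4, 1], y = 2*s^3 - 25*s + 23 is on top; that piece has area ∫[-4,1] (2*s^3 - 26*s + 24) ds = 375/2.
On [1, 3], y = s - 1 is on top; that piece has area ∫[1,3] (-(2*s^3 - 26*s + 24)) ds = 16.
Total enclosed area = 375/2 + 16 = 407/2.

407/2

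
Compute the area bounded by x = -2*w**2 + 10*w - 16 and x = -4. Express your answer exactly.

1/3

Both boundary curves give x as a function of w, so integrate with respect to w. Setting them equal: -2*w**2 + 10*w - 12 = 0, i.e. -2*(w - 3)*(w - 2) = 0, so they meet at w = 2, 3.
For w in [2, 3], x = -2*w**2 + 10*w - 16 is on the right; area = ∫[2,3] (-2*w**2 + 10*w - 12) dw = 1/3.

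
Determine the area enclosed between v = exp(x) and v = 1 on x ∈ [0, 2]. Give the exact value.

On [0, 2], (exp(x)) - (1) = exp(x) - 1 is ≥ 0 throughout, so the area is a single integral of |exp(x) - 1|.
∫[0,2] (exp(x) - 1) dx = -3 + exp(2).

-3 + exp(2)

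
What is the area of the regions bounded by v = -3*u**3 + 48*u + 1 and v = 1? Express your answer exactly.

Set the curves equal: -3*u**3 + 48*u + 1 = 1, so -3*u**3 + 48*u = 0, which factors as -3*u*(u - 4)*(u + 4) = 0. The curves meet at u = -4, 0, 4.
On [-4, 0], v = 1 is on top; that piece has area ∫[-4,0] (-(-3*u**3 + 48*u)) du = 192.
On [0, 4], v = -3*u**3 + 48*u + 1 is on top; that piece has area ∫[0,4] (-3*u**3 + 48*u) du = 192.
Total enclosed area = 192 + 192 = 384.

384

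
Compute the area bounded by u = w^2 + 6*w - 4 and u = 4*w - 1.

32/3

Both boundary curves give u as a function of w, so integrate with respect to w. Setting them equal: w^2 + 2*w - 3 = 0, i.e. (w - 1)*(w + 3) = 0, so they meet at w = -3, 1.
For w in [-3, 1], u = w^2 + 6*w - 4 is on the left; area = ∫[-3,1] (-(w^2 + 2*w - 3)) dw = 32/3.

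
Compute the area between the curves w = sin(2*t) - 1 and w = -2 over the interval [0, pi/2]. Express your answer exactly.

On [0, pi/2], (sin(2*t) - 1) - (-2) = sin(2*t) + 1 is ≥ 0 throughout, so the area is a single integral of |sin(2*t) + 1|.
∫[0,pi/2] (sin(2*t) + 1) dt = 1 + pi/2.

1 + pi/2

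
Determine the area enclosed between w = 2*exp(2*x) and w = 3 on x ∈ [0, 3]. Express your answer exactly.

The difference (2*exp(2*x)) - (3) = 2*exp(2*x) - 3 changes sign at x = -log(2)/2 + log(3)/2 inside [0, 3], so split the integral there.
∫[0,-log(2)/2 + log(3)/2] (2*exp(2*x) - 3) dx = log(2*sqrt(6)/9) + 1/2; the area of that piece is -1/2 + log(3*sqrt(6)/4).
∫[-log(2)/2 + log(3)/2,3] (2*exp(2*x) - 3) dx = -21/2 - 3*log(2)/2 + 3*log(3)/2 + exp(6).
Total area = (-1/2 + log(3*sqrt(6)/4)) + (-21/2 - 3*log(2)/2 + 3*log(3)/2 + exp(6)) = -11 - 7*log(2)/2 + log(6)/2 + 5*log(3)/2 + exp(6).

-11 - 7*log(2)/2 + log(6)/2 + 5*log(3)/2 + exp(6)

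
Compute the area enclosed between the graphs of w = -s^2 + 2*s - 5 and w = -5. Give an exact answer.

Set the curves equal: -s^2 + 2*s - 5 = -5, so -s^2 + 2*s = 0, which factors as -s*(s - 2) = 0. The curves meet at s = 0, 2.
On [0, 2], w = -s^2 + 2*s - 5 is on top; that piece has area ∫[0,2] (-s^2 + 2*s) ds = 4/3.

4/3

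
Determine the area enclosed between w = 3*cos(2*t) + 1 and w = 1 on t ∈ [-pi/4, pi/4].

3

On [-pi/4, pi/4], (3*cos(2*t) + 1) - (1) = 3*cos(2*t) is ≥ 0 throughout, so the area is a single integral of |3*cos(2*t)|.
∫[-pi/4,pi/4] (3*cos(2*t)) dt = 3.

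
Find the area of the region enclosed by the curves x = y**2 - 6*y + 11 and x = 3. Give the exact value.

Both boundary curves give x as a function of y, so integrate with respect to y. Setting them equal: y**2 - 6*y + 8 = 0, i.e. (y - 4)*(y - 2) = 0, so they meet at y = 2, 4.
For y in [2, 4], x = y**2 - 6*y + 11 is on the left; area = ∫[2,4] (-(y**2 - 6*y + 8)) dy = 4/3.

4/3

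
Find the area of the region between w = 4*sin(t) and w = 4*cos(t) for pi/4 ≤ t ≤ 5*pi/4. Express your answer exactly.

8*sqrt(2)

On [pi/4, 5*pi/4], (4*sin(t)) - (4*cos(t)) = 4*sin(t) - 4*cos(t) is ≥ 0 throughout, so the area is a single integral of |4*sin(t) - 4*cos(t)|.
∫[pi/4,5*pi/4] (4*sin(t) - 4*cos(t)) dt = 8*sqrt(2).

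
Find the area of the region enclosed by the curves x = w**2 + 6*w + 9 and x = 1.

Both boundary curves give x as a function of w, so integrate with respect to w. Setting them equal: w**2 + 6*w + 8 = 0, i.e. (w + 2)*(w + 4) = 0, so they meet at w = -4, -2.
For w in [-4, -2], x = w**2 + 6*w + 9 is on the left; area = ∫[-4,-2] (-(w**2 + 6*w + 8)) dw = 4/3.

4/3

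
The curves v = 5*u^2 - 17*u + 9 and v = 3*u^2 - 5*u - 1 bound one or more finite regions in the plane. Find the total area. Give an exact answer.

Set the curves equal: 5*u^2 - 17*u + 9 = 3*u^2 - 5*u - 1, so 2*u^2 - 12*u + 10 = 0, which factors as 2*(u - 5)*(u - 1) = 0. The curves meet at u = 1, 5.
On [1, 5], v = 3*u^2 - 5*u - 1 is on top; that piece has area ∫[1,5] (-(2*u^2 - 12*u + 10)) du = 64/3.

64/3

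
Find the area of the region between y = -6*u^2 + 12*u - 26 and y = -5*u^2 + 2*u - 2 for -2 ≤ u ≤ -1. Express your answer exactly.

On [-2, -1], (-6*u^2 + 12*u - 26) - (-5*u^2 + 2*u - 2) = -u^2 + 10*u - 24 is ≤ 0 throughout, so the area is a single integral of |-u^2 + 10*u - 24|.
∫[-2,-1] (-u^2 + 10*u - 24) du = -124/3; the area of that piece is 124/3.

124/3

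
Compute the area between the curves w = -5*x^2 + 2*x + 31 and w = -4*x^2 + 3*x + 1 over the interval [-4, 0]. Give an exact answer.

320/3

On [-4, 0], (-5*x^2 + 2*x + 31) - (-4*x^2 + 3*x + 1) = -x^2 - x + 30 is ≥ 0 throughout, so the area is a single integral of |-x^2 - x + 30|.
∫[-4,0] (-x^2 - x + 30) dx = 320/3.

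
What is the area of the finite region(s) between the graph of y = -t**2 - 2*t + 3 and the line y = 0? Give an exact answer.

32/3

The curve meets the t-axis where -t**2 - 2*t + 3 = 0, i.e. -(t - 1)*(t + 3) = 0, at t = -3, 1.
On [-3, 1] the curve lies above the axis; ∫[-3,1] (-t**2 - 2*t + 3) dt = 32/3, giving area 32/3.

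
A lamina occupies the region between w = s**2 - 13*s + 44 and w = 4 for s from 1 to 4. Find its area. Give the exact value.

On [1, 4], (s**2 - 13*s + 44) - (4) = s**2 - 13*s + 40 is ≥ 0 throughout, so the area is a single integral of |s**2 - 13*s + 40|.
∫[1,4] (s**2 - 13*s + 40) ds = 87/2.

87/2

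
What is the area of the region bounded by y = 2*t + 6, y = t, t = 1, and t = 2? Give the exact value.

15/2

On [1, 2], (2*t + 6) - (t) = t + 6 is ≥ 0 throughout, so the area is a single integral of |t + 6|.
∫[1,2] (t + 6) dt = 15/2.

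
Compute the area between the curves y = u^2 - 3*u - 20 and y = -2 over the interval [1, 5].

On [1, 5], (u^2 - 3*u - 20) - (-2) = u^2 - 3*u - 18 is ≤ 0 throughout, so the area is a single integral of |u^2 - 3*u - 18|.
∫[1,5] (u^2 - 3*u - 18) du = -200/3; the area of that piece is 200/3.

200/3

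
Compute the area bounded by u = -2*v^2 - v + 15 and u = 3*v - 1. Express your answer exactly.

Both boundary curves give u as a function of v, so integrate with respect to v. Setting them equal: -2*v^2 - 4*v + 16 = 0, i.e. -2*(v - 2)*(v + 4) = 0, so they meet at v = -4, 2.
For v in [-4, 2], u = -2*v^2 - v + 15 is on the right; area = ∫[-4,2] (-2*v^2 - 4*v + 16) dv = 72.

72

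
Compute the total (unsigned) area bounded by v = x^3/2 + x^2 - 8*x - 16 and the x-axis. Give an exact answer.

The curve meets the x-axis where x^3/2 + x^2 - 8*x - 16 = 0, i.e. (x - 4)*(x + 2)*(x + 4)/2 = 0, at x = -4, -2, 4.
On [-4, -2] the curve lies above the axis; ∫[-4,-2] (x^3/2 + x^2 - 8*x - 16) dx = 14/3, giving area 14/3.
On [-2, 4] the curve lies below the axis; ∫[-2,4] (x^3/2 + x^2 - 8*x - 16) dx = -90, giving area 90.
Total area = 14/3 + 90 = 284/3.

284/3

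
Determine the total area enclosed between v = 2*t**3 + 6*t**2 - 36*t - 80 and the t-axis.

999/2

The curve meets the t-axis where 2*t**3 + 6*t**2 - 36*t - 80 = 0, i.e. 2*(t - 4)*(t + 2)*(t + 5) = 0, at t = -5, -2, 4.
On [-5, -2] the curve lies above the axis; ∫[-5,-2] (2*t**3 + 6*t**2 - 36*t - 80) dt = 135/2, giving area 135/2.
On [-2, 4] the curve lies below the axis; ∫[-2,4] (2*t**3 + 6*t**2 - 36*t - 80) dt = -432, giving area 432.
Total area = 135/2 + 432 = 999/2.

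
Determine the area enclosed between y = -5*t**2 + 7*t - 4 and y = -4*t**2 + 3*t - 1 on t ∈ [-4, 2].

The difference (-5*t**2 + 7*t - 4) - (-4*t**2 + 3*t - 1) = -t**2 + 4*t - 3 changes sign at t = 1 inside [-4, 2], so split the integral there.
∫[-4,1] (-t**2 + 4*t - 3) dt = -200/3; the area of that piece is 200/3.
∫[1,2] (-t**2 + 4*t - 3) dt = 2/3.
Total area = 200/3 + 2/3 = 202/3.

202/3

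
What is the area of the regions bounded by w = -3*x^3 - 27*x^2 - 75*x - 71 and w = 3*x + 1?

3/2

Set the curves equal: -3*x^3 - 27*x^2 - 75*x - 71 = 3*x + 1, so -3*x^3 - 27*x^2 - 78*x - 72 = 0, which factors as -3*(x + 2)*(x + 3)*(x + 4) = 0. The curves meet at x = -4, -3, -2.
On [-4, -3], w = 3*x + 1 is on top; that piece has area ∫[-4,-3] (-(-3*x^3 - 27*x^2 - 78*x - 72)) dx = 3/4.
On [-3, -2], w = -3*x^3 - 27*x^2 - 75*x - 71 is on top; that piece has area ∫[-3,-2] (-3*x^3 - 27*x^2 - 78*x - 72) dx = 3/4.
Total enclosed area = 3/4 + 3/4 = 3/2.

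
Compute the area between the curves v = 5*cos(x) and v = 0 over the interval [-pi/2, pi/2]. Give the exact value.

On [-pi/2, pi/2], (5*cos(x)) - (0) = 5*cos(x) is ≥ 0 throughout, so the area is a single integral of |5*cos(x)|.
∫[-pi/2,pi/2] (5*cos(x)) dx = 10.

10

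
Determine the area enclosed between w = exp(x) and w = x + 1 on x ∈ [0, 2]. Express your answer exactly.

On [0, 2], (exp(x)) - (x + 1) = -x + exp(x) - 1 is ≥ 0 throughout, so the area is a single integral of |-x + exp(x) - 1|.
∫[0,2] (-x + exp(x) - 1) dx = -5 + exp(2).

-5 + exp(2)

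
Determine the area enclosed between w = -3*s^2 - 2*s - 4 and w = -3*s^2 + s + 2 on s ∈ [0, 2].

18

On [0, 2], (-3*s^2 - 2*s - 4) - (-3*s^2 + s + 2) = -3*s - 6 is ≤ 0 throughout, so the area is a single integral of |-3*s - 6|.
∫[0,2] (-3*s - 6) ds = -18; the area of that piece is 18.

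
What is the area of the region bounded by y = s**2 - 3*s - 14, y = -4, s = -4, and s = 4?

The difference (s**2 - 3*s - 14) - (-4) = s**2 - 3*s - 10 changes sign at s = -2 inside [-4, 4], so split the integral there.
∫[-4,-2] (s**2 - 3*s - 10) ds = 50/3.
∫[-2,4] (s**2 - 3*s - 10) ds = -54; the area of that piece is 54.
Total area = 50/3 + 54 = 212/3.

212/3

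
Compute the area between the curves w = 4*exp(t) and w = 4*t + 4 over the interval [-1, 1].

-8 - 4*exp(-1) + 4*exp(1)

On [-1, 1], (4*exp(t)) - (4*t + 4) = -4*t + 4*exp(t) - 4 is ≥ 0 throughout, so the area is a single integral of |-4*t + 4*exp(t) - 4|.
∫[-1,1] (-4*t + 4*exp(t) - 4) dt = -8 - 4*exp(-1) + 4*exp(1).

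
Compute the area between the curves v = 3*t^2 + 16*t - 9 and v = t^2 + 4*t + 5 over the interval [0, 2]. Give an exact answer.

16

The difference (3*t^2 + 16*t - 9) - (t^2 + 4*t + 5) = 2*t^2 + 12*t - 14 changes sign at t = 1 inside [0, 2], so split the integral there.
∫[0,1] (2*t^2 + 12*t - 14) dt = -22/3; the area of that piece is 22/3.
∫[1,2] (2*t^2 + 12*t - 14) dt = 26/3.
Total area = 22/3 + 26/3 = 16.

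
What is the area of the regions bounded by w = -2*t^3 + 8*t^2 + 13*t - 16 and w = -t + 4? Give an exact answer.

937/6

Set the curves equal: -2*t^3 + 8*t^2 + 13*t - 16 = -t + 4, so -2*t^3 + 8*t^2 + 14*t - 20 = 0, which factors as -2*(t - 5)*(t - 1)*(t + 2) = 0. The curves meet at t = -2, 1, 5.
On [-2, 1], w = -t + 4 is on top; that piece has area ∫[-2,1] (-(-2*t^3 + 8*t^2 + 14*t - 20)) dt = 99/2.
On [1, 5], w = -2*t^3 + 8*t^2 + 13*t - 16 is on top; that piece has area ∫[1,5] (-2*t^3 + 8*t^2 + 14*t - 20) dt = 320/3.
Total enclosed area = 99/2 + 320/3 = 937/6.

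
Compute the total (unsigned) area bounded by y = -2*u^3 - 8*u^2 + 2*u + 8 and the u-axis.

The curve meets the u-axis where -2*u^3 - 8*u^2 + 2*u + 8 = 0, i.e. -2*(u - 1)*(u + 1)*(u + 4) = 0, at u = -4, -1, 1.
On [-4, -1] the curve lies below the axis; ∫[-4,-1] (-2*u^3 - 8*u^2 + 2*u + 8) du = -63/2, giving area 63/2.
On [-1, 1] the curve lies above the axis; ∫[-1,1] (-2*u^3 - 8*u^2 + 2*u + 8) du = 32/3, giving area 32/3.
Total area = 63/2 + 32/3 = 253/6.

253/6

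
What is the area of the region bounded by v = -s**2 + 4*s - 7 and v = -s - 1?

1/6

Set the curves equal: -s**2 + 4*s - 7 = -s - 1, so -s**2 + 5*s - 6 = 0, which factors as -(s - 3)*(s - 2) = 0. The curves meet at s = 2, 3.
On [2, 3], v = -s**2 + 4*s - 7 is on top; that piece has area ∫[2,3] (-s**2 + 5*s - 6) ds = 1/6.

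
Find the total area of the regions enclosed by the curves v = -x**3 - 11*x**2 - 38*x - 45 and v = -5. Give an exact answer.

37/12

Set the curves equal: -x**3 - 11*x**2 - 38*x - 45 = -5, so -x**3 - 11*x**2 - 38*x - 40 = 0, which factors as -(x + 2)*(x + 4)*(x + 5) = 0. The curves meet at x = -5, -4, -2.
On [-5, -4], v = -5 is on top; that piece has area ∫[-5,-4] (-(-x**3 - 11*x**2 - 38*x - 40)) dx = 5/12.
On [-4, -2], v = -x**3 - 11*x**2 - 38*x - 45 is on top; that piece has area ∫[-4,-2] (-x**3 - 11*x**2 - 38*x - 40) dx = 8/3.
Total enclosed area = 5/12 + 8/3 = 37/12.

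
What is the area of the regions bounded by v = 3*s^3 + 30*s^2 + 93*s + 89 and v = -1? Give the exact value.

37/4

Set the curves equal: 3*s^3 + 30*s^2 + 93*s + 89 = -1, so 3*s^3 + 30*s^2 + 93*s + 90 = 0, which factors as 3*(s + 2)*(s + 3)*(s + 5) = 0. The curves meet at s = -5, -3, -2.
On [-5, -3], v = 3*s^3 + 30*s^2 + 93*s + 89 is on top; that piece has area ∫[-5,-3] (3*s^3 + 30*s^2 + 93*s + 90) ds = 8.
On [-3, -2], v = -1 is on top; that piece has area ∫[-3,-2] (-(3*s^3 + 30*s^2 + 93*s + 90)) ds = 5/4.
Total enclosed area = 8 + 5/4 = 37/4.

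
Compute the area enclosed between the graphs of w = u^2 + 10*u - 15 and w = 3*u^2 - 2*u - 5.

Set the curves equal: u^2 + 10*u - 15 = 3*u^2 - 2*u - 5, so -2*u^2 + 12*u - 10 = 0, which factors as -2*(u - 5)*(u - 1) = 0. The curves meet at u = 1, 5.
On [1, 5], w = u^2 + 10*u - 15 is on top; that piece has area ∫[1,5] (-2*u^2 + 12*u - 10) du = 64/3.

64/3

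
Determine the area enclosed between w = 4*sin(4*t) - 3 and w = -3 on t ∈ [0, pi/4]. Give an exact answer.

On [0, pi/4], (4*sin(4*t) - 3) - (-3) = 4*sin(4*t) is ≥ 0 throughout, so the area is a single integral of |4*sin(4*t)|.
∫[0,pi/4] (4*sin(4*t)) dt = 2.

2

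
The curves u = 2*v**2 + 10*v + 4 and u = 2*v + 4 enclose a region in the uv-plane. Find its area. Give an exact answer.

Both boundary curves give u as a function of v, so integrate with respect to v. Setting them equal: 2*v**2 + 8*v = 0, i.e. 2*v*(v + 4) = 0, so they meet at v = -4, 0.
For v in [-4, 0], u = 2*v**2 + 10*v + 4 is on the left; area = ∫[-4,0] (-(2*v**2 + 8*v)) dv = 64/3.

64/3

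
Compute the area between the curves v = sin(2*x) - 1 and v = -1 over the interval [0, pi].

The difference (sin(2*x) - 1) - (-1) = sin(2*x) changes sign at x = pi/2 inside [0, pi], so split the integral there.
∫[0,pi/2] (sin(2*x)) dx = 1.
∫[pi/2,pi] (sin(2*x)) dx = -1; the area of that piece is 1.
Total area = 1 + 1 = 2.

2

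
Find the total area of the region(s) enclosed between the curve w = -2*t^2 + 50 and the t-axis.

1000/3

The curve meets the t-axis where -2*t^2 + 50 = 0, i.e. -2*(t - 5)*(t + 5) = 0, at t = -5, 5.
On [-5, 5] the curve lies above the axis; ∫[-5,5] (-2*t^2 + 50) dt = 1000/3, giving area 1000/3.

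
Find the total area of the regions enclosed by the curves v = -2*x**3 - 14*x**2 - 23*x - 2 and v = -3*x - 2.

253/6

Set the curves equal: -2*x**3 - 14*x**2 - 23*x - 2 = -3*x - 2, so -2*x**3 - 14*x**2 - 20*x = 0, which factors as -2*x*(x + 2)*(x + 5) = 0. The curves meet at x = -5, -2, 0.
On [-5, -2], v = -3*x - 2 is on top; that piece has area ∫[-5,-2] (-(-2*x**3 - 14*x**2 - 20*x)) dx = 63/2.
On [-2, 0], v = -2*x**3 - 14*x**2 - 23*x - 2 is on top; that piece has area ∫[-2,0] (-2*x**3 - 14*x**2 - 20*x) dx = 32/3.
Total enclosed area = 63/2 + 32/3 = 253/6.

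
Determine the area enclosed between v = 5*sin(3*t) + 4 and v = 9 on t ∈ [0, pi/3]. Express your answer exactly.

On [0, pi/3], (5*sin(3*t) + 4) - (9) = 5*sin(3*t) - 5 is ≤ 0 throughout, so the area is a single integral of |5*sin(3*t) - 5|.
∫[0,pi/3] (5*sin(3*t) - 5) dt = 10/3 - 5*pi/3; the area of that piece is -10/3 + 5*pi/3.

-10/3 + 5*pi/3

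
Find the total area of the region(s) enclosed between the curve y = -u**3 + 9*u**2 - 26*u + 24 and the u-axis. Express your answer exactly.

The curve meets the u-axis where -u**3 + 9*u**2 - 26*u + 24 = 0, i.e. -(u - 4)*(u - 3)*(u - 2) = 0, at u = 2, 3, 4.
On [2, 3] the curve lies below the axis; ∫[2,3] (-u**3 + 9*u**2 - 26*u + 24) du = -1/4, giving area 1/4.
On [3, 4] the curve lies above the axis; ∫[3,4] (-u**3 + 9*u**2 - 26*u + 24) du = 1/4, giving area 1/4.
Total area = 1/4 + 1/4 = 1/2.

1/2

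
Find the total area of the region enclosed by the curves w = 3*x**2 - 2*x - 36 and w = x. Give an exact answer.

Set the curves equal: 3*x**2 - 2*x - 36 = x, so 3*x**2 - 3*x - 36 = 0, which factors as 3*(x - 4)*(x + 3) = 0. The curves meet at x = -3, 4.
On [-3, 4], w = x is on top; that piece has area ∫[-3,4] (-(3*x**2 - 3*x - 36)) dx = 343/2.

343/2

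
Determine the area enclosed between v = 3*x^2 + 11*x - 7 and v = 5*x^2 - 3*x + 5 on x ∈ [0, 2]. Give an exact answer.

10

The difference (3*x^2 + 11*x - 7) - (5*x^2 - 3*x + 5) = -2*x^2 + 14*x - 12 changes sign at x = 1 inside [0, 2], so split the integral there.
∫[0,1] (-2*x^2 + 14*x - 12) dx = -17/3; the area of that piece is 17/3.
∫[1,2] (-2*x^2 + 14*x - 12) dx = 13/3.
Total area = 17/3 + 13/3 = 10.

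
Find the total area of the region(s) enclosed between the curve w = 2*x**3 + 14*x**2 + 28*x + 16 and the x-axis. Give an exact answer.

The curve meets the x-axis where 2*x**3 + 14*x**2 + 28*x + 16 = 0, i.e. 2*(x + 1)*(x + 2)*(x + 4) = 0, at x = -4, -2, -1.
On [-4, -2] the curve lies above the axis; ∫[-4,-2] (2*x**3 + 14*x**2 + 28*x + 16) dx = 16/3, giving area 16/3.
On [-2, -1] the curve lies below the axis; ∫[-2,-1] (2*x**3 + 14*x**2 + 28*x + 16) dx = -5/6, giving area 5/6.
Total area = 16/3 + 5/6 = 37/6.

37/6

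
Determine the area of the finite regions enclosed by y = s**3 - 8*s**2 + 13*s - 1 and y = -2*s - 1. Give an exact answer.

Set the curves equal: s**3 - 8*s**2 + 13*s - 1 = -2*s - 1, so s**3 - 8*s**2 + 15*s = 0, which factors as s*(s - 5)*(s - 3) = 0. The curves meet at s = 0, 3, 5.
On [0, 3], y = s**3 - 8*s**2 + 13*s - 1 is on top; that piece has area ∫[0,3] (s**3 - 8*s**2 + 15*s) ds = 63/4.
On [3, 5], y = -2*s - 1 is on top; that piece has area ∫[3,5] (-(s**3 - 8*s**2 + 15*s)) ds = 16/3.
Total enclosed area = 63/4 + 16/3 = 253/12.

253/12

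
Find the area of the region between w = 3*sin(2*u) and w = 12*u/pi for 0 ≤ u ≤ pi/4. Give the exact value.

3/2 - 3*pi/8

On [0, pi/4], (3*sin(2*u)) - (12*u/pi) = -12*u/pi + 3*sin(2*u) is ≥ 0 throughout, so the area is a single integral of |-12*u/pi + 3*sin(2*u)|.
∫[0,pi/4] (-12*u/pi + 3*sin(2*u)) du = 3/2 - 3*pi/8.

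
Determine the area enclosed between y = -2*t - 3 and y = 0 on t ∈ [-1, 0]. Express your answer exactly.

2

On [-1, 0], (-2*t - 3) - (0) = -2*t - 3 is ≤ 0 throughout, so the area is a single integral of |-2*t - 3|.
∫[-1,0] (-2*t - 3) dt = -2; the area of that piece is 2.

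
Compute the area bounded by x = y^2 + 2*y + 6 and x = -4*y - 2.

Both boundary curves give x as a function of y, so integrate with respect to y. Setting them equal: y^2 + 6*y + 8 = 0, i.e. (y + 2)*(y + 4) = 0, so they meet at y = -4, -2.
For y in [-4, -2], x = y^2 + 2*y + 6 is on the left; area = ∫[-4,-2] (-(y^2 + 6*y + 8)) dy = 4/3.

4/3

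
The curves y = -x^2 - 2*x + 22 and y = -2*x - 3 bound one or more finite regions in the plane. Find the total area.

Set the curves equal: -x^2 - 2*x + 22 = -2*x - 3, so -x^2 + 25 = 0, which factors as -(x - 5)*(x + 5) = 0. The curves meet at x = -5, 5.
On [-5, 5], y = -x^2 - 2*x + 22 is on top; that piece has area ∫[-5,5] (-x^2 + 25) dx = 500/3.

500/3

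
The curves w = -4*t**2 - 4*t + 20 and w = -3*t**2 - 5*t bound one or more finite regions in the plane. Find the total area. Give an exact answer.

243/2

Set the curves equal: -4*t**2 - 4*t + 20 = -3*t**2 - 5*t, so -t**2 + t + 20 = 0, which factors as -(t - 5)*(t + 4) = 0. The curves meet at t = -4, 5.
On [-4, 5], w = -4*t**2 - 4*t + 20 is on top; that piece has area ∫[-4,5] (-t**2 + t + 20) dt = 243/2.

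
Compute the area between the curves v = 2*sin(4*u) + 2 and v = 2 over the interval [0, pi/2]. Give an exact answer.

2

The difference (2*sin(4*u) + 2) - (2) = 2*sin(4*u) changes sign at u = pi/4 inside [0, pi/2], so split the integral there.
∫[0,pi/4] (2*sin(4*u)) du = 1.
∫[pi/4,pi/2] (2*sin(4*u)) du = -1; the area of that piece is 1.
Total area = 1 + 1 = 2.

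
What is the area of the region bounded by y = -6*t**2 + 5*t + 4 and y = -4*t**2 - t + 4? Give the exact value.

9

Set the curves equal: -6*t**2 + 5*t + 4 = -4*t**2 - t + 4, so -2*t**2 + 6*t = 0, which factors as -2*t*(t - 3) = 0. The curves meet at t = 0, 3.
On [0, 3], y = -6*t**2 + 5*t + 4 is on top; that piece has area ∫[0,3] (-2*t**2 + 6*t) dt = 9.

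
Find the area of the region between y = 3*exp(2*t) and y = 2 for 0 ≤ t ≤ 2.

On [0, 2], (3*exp(2*t)) - (2) = 3*exp(2*t) - 2 is ≥ 0 throughout, so the area is a single integral of |3*exp(2*t) - 2|.
∫[0,2] (3*exp(2*t) - 2) dt = -11/2 + 3*exp(4)/2.

-11/2 + 3*exp(4)/2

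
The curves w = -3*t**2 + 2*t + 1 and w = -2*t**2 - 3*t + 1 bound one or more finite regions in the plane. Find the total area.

Set the curves equal: -3*t**2 + 2*t + 1 = -2*t**2 - 3*t + 1, so -t**2 + 5*t = 0, which factors as -t*(t - 5) = 0. The curves meet at t = 0, 5.
On [0, 5], w = -3*t**2 + 2*t + 1 is on top; that piece has area ∫[0,5] (-t**2 + 5*t) dt = 125/6.

125/6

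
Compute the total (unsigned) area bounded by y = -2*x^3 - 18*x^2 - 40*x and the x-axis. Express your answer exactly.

131/2

The curve meets the x-axis where -2*x^3 - 18*x^2 - 40*x = 0, i.e. -2*x*(x + 4)*(x + 5) = 0, at x = -5, -4, 0.
On [-5, -4] the curve lies below the axis; ∫[-5,-4] (-2*x^3 - 18*x^2 - 40*x) dx = -3/2, giving area 3/2.
On [-4, 0] the curve lies above the axis; ∫[-4,0] (-2*x^3 - 18*x^2 - 40*x) dx = 64, giving area 64.
Total area = 3/2 + 64 = 131/2.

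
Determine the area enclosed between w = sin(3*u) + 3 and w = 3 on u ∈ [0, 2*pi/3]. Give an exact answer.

The difference (sin(3*u) + 3) - (3) = sin(3*u) changes sign at u = pi/3 inside [0, 2*pi/3], so split the integral there.
∫[0,pi/3] (sin(3*u)) du = 2/3.
∫[pi/3,2*pi/3] (sin(3*u)) du = -2/3; the area of that piece is 2/3.
Total area = 2/3 + 2/3 = 4/3.

4/3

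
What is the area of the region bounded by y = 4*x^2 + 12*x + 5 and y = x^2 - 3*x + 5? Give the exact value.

125/2

Set the curves equal: 4*x^2 + 12*x + 5 = x^2 - 3*x + 5, so 3*x^2 + 15*x = 0, which factors as 3*x*(x + 5) = 0. The curves meet at x = -5, 0.
On [-5, 0], y = x^2 - 3*x + 5 is on top; that piece has area ∫[-5,0] (-(3*x^2 + 15*x)) dx = 125/2.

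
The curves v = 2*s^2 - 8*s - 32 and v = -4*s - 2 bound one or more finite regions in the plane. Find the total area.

Set the curves equal: 2*s^2 - 8*s - 32 = -4*s - 2, so 2*s^2 - 4*s - 30 = 0, which factors as 2*(s - 5)*(s + 3) = 0. The curves meet at s = -3, 5.
On [-3, 5], v = -4*s - 2 is on top; that piece has area ∫[-3,5] (-(2*s^2 - 4*s - 30)) ds = 512/3.

512/3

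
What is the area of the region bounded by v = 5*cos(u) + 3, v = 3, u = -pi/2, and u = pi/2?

On [-pi/2, pi/2], (5*cos(u) + 3) - (3) = 5*cos(u) is ≥ 0 throughout, so the area is a single integral of |5*cos(u)|.
∫[-pi/2,pi/2] (5*cos(u)) du = 10.

10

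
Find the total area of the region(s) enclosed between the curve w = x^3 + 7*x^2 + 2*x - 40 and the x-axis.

The curve meets the x-axis where x^3 + 7*x^2 + 2*x - 40 = 0, i.e. (x - 2)*(x + 4)*(x + 5) = 0, at x = -5, -4, 2.
On [-5, -4] the curve lies above the axis; ∫[-5,-4] (x^3 + 7*x^2 + 2*x - 40) dx = 13/12, giving area 13/12.
On [-4, 2] the curve lies below the axis; ∫[-4,2] (x^3 + 7*x^2 + 2*x - 40) dx = -144, giving area 144.
Total area = 13/12 + 144 = 1741/12.

1741/12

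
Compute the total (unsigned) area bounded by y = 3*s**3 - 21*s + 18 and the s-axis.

393/4

The curve meets the s-axis where 3*s**3 - 21*s + 18 = 0, i.e. 3*(s - 2)*(s - 1)*(s + 3) = 0, at s = -3, 1, 2.
On [-3, 1] the curve lies above the axis; ∫[-3,1] (3*s**3 - 21*s + 18) ds = 96, giving area 96.
On [1, 2] the curve lies below the axis; ∫[1,2] (3*s**3 - 21*s + 18) ds = -9/4, giving area 9/4.
Total area = 96 + 9/4 = 393/4.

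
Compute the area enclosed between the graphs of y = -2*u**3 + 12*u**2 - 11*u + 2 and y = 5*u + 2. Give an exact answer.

Set the curves equal: -2*u**3 + 12*u**2 - 11*u + 2 = 5*u + 2, so -2*u**3 + 12*u**2 - 16*u = 0, which factors as -2*u*(u - 4)*(u - 2) = 0. The curves meet at u = 0, 2, 4.
On [0, 2], y = 5*u + 2 is on top; that piece has area ∫[0,2] (-(-2*u**3 + 12*u**2 - 16*u)) du = 8.
On [2, 4], y = -2*u**3 + 12*u**2 - 11*u + 2 is on top; that piece has area ∫[2,4] (-2*u**3 + 12*u**2 - 16*u) du = 8.
Total enclosed area = 8 + 8 = 16.

16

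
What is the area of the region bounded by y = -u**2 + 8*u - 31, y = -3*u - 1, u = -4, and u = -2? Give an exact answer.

434/3

On [-4, -2], (-u**2 + 8*u - 31) - (-3*u - 1) = -u**2 + 11*u - 30 is ≤ 0 throughout, so the area is a single integral of |-u**2 + 11*u - 30|.
∫[-4,-2] (-u**2 + 11*u - 30) du = -434/3; the area of that piece is 434/3.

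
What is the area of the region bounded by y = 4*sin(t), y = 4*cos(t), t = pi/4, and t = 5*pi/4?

On [pi/4, 5*pi/4], (4*sin(t)) - (4*cos(t)) = 4*sin(t) - 4*cos(t) is ≥ 0 throughout, so the area is a single integral of |4*sin(t) - 4*cos(t)|.
∫[pi/4,5*pi/4] (4*sin(t) - 4*cos(t)) dt = 8*sqrt(2).

8*sqrt(2)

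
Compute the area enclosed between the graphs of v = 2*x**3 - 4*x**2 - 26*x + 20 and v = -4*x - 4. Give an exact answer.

Set the curves equal: 2*x**3 - 4*x**2 - 26*x + 20 = -4*x - 4, so 2*x**3 - 4*x**2 - 22*x + 24 = 0, which factors as 2*(x - 4)*(x - 1)*(x + 3) = 0. The curves meet at x = -3, 1, 4.
On [-3, 1], v = 2*x**3 - 4*x**2 - 26*x + 20 is on top; that piece has area ∫[-3,1] (2*x**3 - 4*x**2 - 22*x + 24) dx = 320/3.
On [1, 4], v = -4*x - 4 is on top; that piece has area ∫[1,4] (-(2*x**3 - 4*x**2 - 22*x + 24)) dx = 99/2.
Total enclosed area = 320/3 + 99/2 = 937/6.

937/6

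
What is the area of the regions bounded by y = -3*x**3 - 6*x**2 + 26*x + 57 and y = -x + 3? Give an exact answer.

Set the curves equal: -3*x**3 - 6*x**2 + 26*x + 57 = -x + 3, so -3*x**3 - 6*x**2 + 27*x + 54 = 0, which factors as -3*(x - 3)*(x + 2)*(x + 3) = 0. The curves meet at x = -3, -2, 3.
On [-3, -2], y = -x + 3 is on top; that piece has area ∫[-3,-2] (-(-3*x**3 - 6*x**2 + 27*x + 54)) dx = 11/4.
On [-2, 3], y = -3*x**3 - 6*x**2 + 26*x + 57 is on top; that piece has area ∫[-2,3] (-3*x**3 - 6*x**2 + 27*x + 54) dx = 875/4.
Total enclosed area = 11/4 + 875/4 = 443/2.

443/2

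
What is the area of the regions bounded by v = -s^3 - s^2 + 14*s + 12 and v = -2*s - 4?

863/6

Set the curves equal: -s^3 - s^2 + 14*s + 12 = -2*s - 4, so -s^3 - s^2 + 16*s + 16 = 0, which factors as -(s - 4)*(s + 1)*(s + 4) = 0. The curves meet at s = -4, -1, 4.
On [-4, -1], v = -2*s - 4 is on top; that piece has area ∫[-4,-1] (-(-s^3 - s^2 + 16*s + 16)) ds = 117/4.
On [-1, 4], v = -s^3 - s^2 + 14*s + 12 is on top; that piece has area ∫[-1,4] (-s^3 - s^2 + 16*s + 16) ds = 1375/12.
Total enclosed area = 117/4 + 1375/12 = 863/6.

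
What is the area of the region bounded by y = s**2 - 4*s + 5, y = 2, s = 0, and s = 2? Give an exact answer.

The difference (s**2 - 4*s + 5) - (2) = s**2 - 4*s + 3 changes sign at s = 1 inside [0, 2], so split the integral there.
∫[0,1] (s**2 - 4*s + 3) ds = 4/3.
∫[1,2] (s**2 - 4*s + 3) ds = -2/3; the area of that piece is 2/3.
Total area = 4/3 + 2/3 = 2.

2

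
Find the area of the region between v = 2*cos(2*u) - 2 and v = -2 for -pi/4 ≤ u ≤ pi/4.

2

On [-pi/4, pi/4], (2*cos(2*u) - 2) - (-2) = 2*cos(2*u) is ≥ 0 throughout, so the area is a single integral of |2*cos(2*u)|.
∫[-pi/4,pi/4] (2*cos(2*u)) du = 2.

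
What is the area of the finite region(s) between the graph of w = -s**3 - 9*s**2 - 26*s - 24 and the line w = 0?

1/2

The curve meets the s-axis where -s**3 - 9*s**2 - 26*s - 24 = 0, i.e. -(s + 2)*(s + 3)*(s + 4) = 0, at s = -4, -3, -2.
On [-4, -3] the curve lies below the axis; ∫[-4,-3] (-s**3 - 9*s**2 - 26*s - 24) ds = -1/4, giving area 1/4.
On [-3, -2] the curve lies above the axis; ∫[-3,-2] (-s**3 - 9*s**2 - 26*s - 24) ds = 1/4, giving area 1/4.
Total area = 1/4 + 1/4 = 1/2.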